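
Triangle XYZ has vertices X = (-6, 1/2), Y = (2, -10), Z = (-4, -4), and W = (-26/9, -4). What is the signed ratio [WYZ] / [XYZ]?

[XYZ] = ½·((-6)·(-10−(-4)) + 2·(-4−(1/2)) + (-4)·(1/2−(-10))) = ½·(36 − 9 − 42) = -15/2.
[WYZ] = ½·((-26/9)·(-10−(-4)) + 2·(-4−(-4)) + (-4)·(-4−(-10))) = ½·(52/3 + 0 − 24) = -10/3, so the ratio is (-10/3)/(-15/2) = 4/9.

4/9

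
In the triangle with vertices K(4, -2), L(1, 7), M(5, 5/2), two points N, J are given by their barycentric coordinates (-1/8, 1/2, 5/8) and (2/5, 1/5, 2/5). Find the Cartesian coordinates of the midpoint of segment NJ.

(277/80, 553/160)

Barycentric coordinates of the midpoint are the average: (11/80, 7/20, 41/80).
Converting: (11/80)·K + (7/20)·L + (41/80)·M = (277/80, 553/160).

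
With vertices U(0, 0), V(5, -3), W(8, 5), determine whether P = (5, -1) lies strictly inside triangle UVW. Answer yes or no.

yes

Barycentric coordinates of P: (6/49, 33/49, 10/49).
The three coordinates are positive, positive, positive; a point is interior exactly when all three are positive.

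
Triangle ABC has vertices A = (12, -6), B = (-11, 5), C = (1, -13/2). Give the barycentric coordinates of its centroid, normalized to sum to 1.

(1/3, 1/3, 1/3)

The centroid is the average of the vertices, so each weight is 1/3.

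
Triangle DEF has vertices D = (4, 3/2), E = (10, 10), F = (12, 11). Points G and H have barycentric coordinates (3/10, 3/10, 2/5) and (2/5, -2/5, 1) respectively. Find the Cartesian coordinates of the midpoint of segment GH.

(93/10, 309/40)

Barycentric coordinates of the midpoint are the average: (7/20, -1/20, 7/10).
Converting: (7/20)·D + (-1/20)·E + (7/10)·F = (93/10, 309/40).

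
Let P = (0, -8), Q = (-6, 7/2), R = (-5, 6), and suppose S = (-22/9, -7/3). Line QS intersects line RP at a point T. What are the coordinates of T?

(-10/7, -4)

Barycentric coordinates of S with respect to PQR: (5/9, 2/9, 2/9).
On side RP the Q-coordinate is zero; dropping S's Q-weight 2/9 and renormalizing the remaining 2/9 : 5/9 gives weights 2/7, 5/7 on R, P.
T = (2/7)·(-5, 6) + (5/7)·(0, -8) = (-10/7, -4).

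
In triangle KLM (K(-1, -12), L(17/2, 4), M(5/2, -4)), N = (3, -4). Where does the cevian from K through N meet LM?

Barycentric coordinates of N with respect to KLM: (1/5, 1/5, 3/5).
On side LM the K-coordinate is zero; dropping N's K-weight 1/5 and renormalizing the remaining 1/5 : 3/5 gives weights 1/4, 3/4 on L, M.
J = (1/4)·(17/2, 4) + (3/4)·(5/2, -4) = (4, -2).

(4, -2)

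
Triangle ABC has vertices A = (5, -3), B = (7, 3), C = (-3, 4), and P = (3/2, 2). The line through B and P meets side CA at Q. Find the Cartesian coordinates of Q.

Barycentric coordinates of P with respect to ABC: (1/4, 1/4, 1/2).
On side CA the B-coordinate is zero; dropping P's B-weight 1/4 and renormalizing the remaining 1/2 : 1/4 gives weights 2/3, 1/3 on C, A.
Q = (2/3)·(-3, 4) + (1/3)·(5, -3) = (-1/3, 5/3).

(-1/3, 5/3)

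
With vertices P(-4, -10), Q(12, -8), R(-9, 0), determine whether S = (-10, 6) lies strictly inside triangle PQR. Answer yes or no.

Barycentric coordinates of S: (-59/85, 2/17, 134/85).
The three coordinates are negative, positive, positive; a point is interior exactly when all three are positive.

no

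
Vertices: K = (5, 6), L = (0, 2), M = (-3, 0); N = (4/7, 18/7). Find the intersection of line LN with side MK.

Barycentric coordinates of N with respect to KLM: (2/7, 3/7, 2/7).
On side MK the L-coordinate is zero; dropping N's L-weight 3/7 and renormalizing the remaining 2/7 : 2/7 gives weights 1/2, 1/2 on M, K.
J = (1/2)·(-3, 0) + (1/2)·(5, 6) = (1, 3).

(1, 3)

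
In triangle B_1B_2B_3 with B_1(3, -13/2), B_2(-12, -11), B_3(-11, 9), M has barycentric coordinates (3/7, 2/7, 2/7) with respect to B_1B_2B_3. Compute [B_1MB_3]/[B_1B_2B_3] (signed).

The signed ratio [B_1MB_3]/[B_1B_2B_3] equals the barycentric coordinate of M at vertex B_2, which is 2/7.

2/7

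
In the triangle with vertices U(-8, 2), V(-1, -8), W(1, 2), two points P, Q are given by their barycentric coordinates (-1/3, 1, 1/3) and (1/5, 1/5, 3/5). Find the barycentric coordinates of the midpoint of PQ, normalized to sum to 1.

(-1/15, 3/5, 7/15)

Since both coordinate triples sum to 1, the midpoint's barycentrics are the componentwise average.
(-1/3+1/5)/2 = -1/15; similarly 3/5 and 7/15.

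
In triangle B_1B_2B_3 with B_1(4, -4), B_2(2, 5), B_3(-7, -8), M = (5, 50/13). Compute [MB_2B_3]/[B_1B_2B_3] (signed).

[B_1B_2B_3] = ½·(4·(5−(-8)) + 2·(-8−(-4)) + (-7)·(-4−5)) = ½·(52 − 8 + 63) = 107/2.
[MB_2B_3] = ½·(5·(5−(-8)) + 2·(-8−(50/13)) + (-7)·(50/13−5)) = ½·(65 − 308/13 + 105/13) = 321/13, so the ratio is (321/13)/(107/2) = 6/13.

6/13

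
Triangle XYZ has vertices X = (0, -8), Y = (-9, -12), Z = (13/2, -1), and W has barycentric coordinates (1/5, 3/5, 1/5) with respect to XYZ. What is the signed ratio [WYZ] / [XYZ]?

1/5

The signed ratio [WYZ]/[XYZ] equals the barycentric coordinate of W at vertex X, which is 1/5.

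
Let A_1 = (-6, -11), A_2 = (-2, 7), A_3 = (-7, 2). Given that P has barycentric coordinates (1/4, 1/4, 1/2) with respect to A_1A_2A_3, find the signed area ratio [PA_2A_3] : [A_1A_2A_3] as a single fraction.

The signed ratio [PA_2A_3]/[A_1A_2A_3] equals the barycentric coordinate of P at vertex A_1, which is 1/4.

1/4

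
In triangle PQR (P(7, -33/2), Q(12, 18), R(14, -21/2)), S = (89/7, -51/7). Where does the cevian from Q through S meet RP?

Barycentric coordinates of S with respect to PQR: (1/7, 1/7, 5/7).
On side RP the Q-coordinate is zero; dropping S's Q-weight 1/7 and renormalizing the remaining 5/7 : 1/7 gives weights 5/6, 1/6 on R, P.
T = (5/6)·(14, -21/2) + (1/6)·(7, -33/2) = (77/6, -23/2).

(77/6, -23/2)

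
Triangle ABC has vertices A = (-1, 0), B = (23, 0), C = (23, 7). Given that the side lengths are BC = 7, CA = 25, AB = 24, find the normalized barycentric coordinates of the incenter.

The incenter has barycentric coordinates proportional to the opposite side lengths: (7 : 25 : 24).
Normalizing by 7+25+24 = 56 gives (1/8, 25/56, 3/7).

(1/8, 25/56, 3/7)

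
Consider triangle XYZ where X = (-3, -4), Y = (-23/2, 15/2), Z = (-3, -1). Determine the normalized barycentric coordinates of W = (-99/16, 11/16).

(1/2, 3/8, 1/8)

Signed area of the reference triangle: [XYZ] = ½·((-3)·(15/2−(-1)) + (-23/2)·(-1−(-4)) + (-3)·(-4−(15/2))) = ½·(-51/2 − 69/2 + 69/2) = -51/4.
[WYZ] = ½·((-99/16)·(15/2−(-1)) + (-23/2)·(-1−(11/16)) + (-3)·(11/16−(15/2))) = ½·(-1683/32 + 621/32 + 327/16) = -51/8, so the X-coordinate is (-51/8)/(-51/4) = 1/2.
[XWZ] = ½·((-3)·(11/16−(-1)) + (-99/16)·(-1−(-4)) + (-3)·(-4−(11/16))) = ½·(-81/16 − 297/16 + 225/16) = -153/32, so the Y-coordinate is 3/8.
[XYW] = ½·((-3)·(15/2−(11/16)) + (-23/2)·(11/16−(-4)) + (-99/16)·(-4−(15/2))) = ½·(-327/16 − 1725/32 + 2277/32) = -51/32, so the Z-coordinate is 1/8.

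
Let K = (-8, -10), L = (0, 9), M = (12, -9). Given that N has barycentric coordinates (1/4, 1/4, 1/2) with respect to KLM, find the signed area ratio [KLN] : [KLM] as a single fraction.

The signed ratio [KLN]/[KLM] equals the barycentric coordinate of N at vertex M, which is 1/2.

1/2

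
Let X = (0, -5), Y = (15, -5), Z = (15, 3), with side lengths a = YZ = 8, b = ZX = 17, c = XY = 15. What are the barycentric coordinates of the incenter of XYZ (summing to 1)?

(1/5, 17/40, 3/8)

The incenter has barycentric coordinates proportional to the opposite side lengths: (8 : 17 : 15).
Normalizing by 8+17+15 = 40 gives (1/5, 17/40, 3/8).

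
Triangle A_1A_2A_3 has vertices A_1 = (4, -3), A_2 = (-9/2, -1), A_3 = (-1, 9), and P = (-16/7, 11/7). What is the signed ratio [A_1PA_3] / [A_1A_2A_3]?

4/7

[A_1A_2A_3] = ½·(4·(-1−9) + (-9/2)·(9−(-3)) + (-1)·(-3−(-1))) = ½·(-40 − 54 + 2) = -46.
[A_1PA_3] = ½·(4·(11/7−9) + (-16/7)·(9−(-3)) + (-1)·(-3−(11/7))) = ½·(-208/7 − 192/7 + 32/7) = -184/7, so the ratio is (-184/7)/(-46) = 4/7.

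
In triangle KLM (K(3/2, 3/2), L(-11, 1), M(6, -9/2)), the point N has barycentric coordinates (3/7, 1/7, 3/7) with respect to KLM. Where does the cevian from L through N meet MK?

Line LN meets MK where the L-coordinate vanishes; zeroing N's L-weight and renormalizing leaves M, K-weights 3/7 : 3/7 → (1/2, 1/2).
So J = (1/2)·M + (1/2)·K = (15/4, -3/2).

(15/4, -3/2)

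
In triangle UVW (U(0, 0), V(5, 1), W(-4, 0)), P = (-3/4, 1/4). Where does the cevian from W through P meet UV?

Barycentric coordinates of P with respect to UVW: (1/4, 1/4, 1/2).
On side UV the W-coordinate is zero; dropping P's W-weight 1/2 and renormalizing the remaining 1/4 : 1/4 gives weights 1/2, 1/2 on U, V.
Q = (1/2)·(0, 0) + (1/2)·(5, 1) = (5/2, 1/2).

(5/2, 1/2)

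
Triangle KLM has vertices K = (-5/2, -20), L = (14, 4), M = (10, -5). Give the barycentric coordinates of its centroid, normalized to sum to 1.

(1/3, 1/3, 1/3)

The centroid is the average of the vertices, so each weight is 1/3.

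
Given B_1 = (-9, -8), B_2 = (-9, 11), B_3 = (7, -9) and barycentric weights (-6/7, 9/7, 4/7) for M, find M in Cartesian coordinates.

M = (-6/7)·B_1 + (9/7)·B_2 + (4/7)·B_3.
x-coordinate: (-6/7)·(-9) + (9/7)·(-9) + (4/7)·7 = 1/7.
y-coordinate: (-6/7)·(-8) + (9/7)·11 + (4/7)·(-9) = 111/7.

(1/7, 111/7)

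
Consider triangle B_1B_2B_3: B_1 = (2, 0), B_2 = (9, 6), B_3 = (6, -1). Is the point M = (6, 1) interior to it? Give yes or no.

Barycentric coordinates of M: (6/31, 8/31, 17/31).
The three coordinates are positive, positive, positive; a point is interior exactly when all three are positive.

yes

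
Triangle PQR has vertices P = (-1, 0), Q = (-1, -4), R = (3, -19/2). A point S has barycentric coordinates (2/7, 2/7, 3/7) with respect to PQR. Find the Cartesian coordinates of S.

S = (2/7)·P + (2/7)·Q + (3/7)·R.
x-coordinate: (2/7)·(-1) + (2/7)·(-1) + (3/7)·3 = 5/7.
y-coordinate: (2/7)·0 + (2/7)·(-4) + (3/7)·(-19/2) = -73/14.

(5/7, -73/14)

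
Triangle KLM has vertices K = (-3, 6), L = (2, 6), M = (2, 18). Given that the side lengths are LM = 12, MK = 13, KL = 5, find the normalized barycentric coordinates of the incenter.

The incenter has barycentric coordinates proportional to the opposite side lengths: (12 : 13 : 5).
Normalizing by 12+13+5 = 30 gives (2/5, 13/30, 1/6).

(2/5, 13/30, 1/6)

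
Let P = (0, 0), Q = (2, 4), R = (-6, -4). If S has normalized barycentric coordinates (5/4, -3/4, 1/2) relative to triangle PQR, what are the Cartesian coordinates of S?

(-9/2, -5)

S = (5/4)·P + (-3/4)·Q + (1/2)·R.
x-coordinate: (5/4)·0 + (-3/4)·2 + (1/2)·(-6) = -9/2.
y-coordinate: (5/4)·0 + (-3/4)·4 + (1/2)·(-4) = -5.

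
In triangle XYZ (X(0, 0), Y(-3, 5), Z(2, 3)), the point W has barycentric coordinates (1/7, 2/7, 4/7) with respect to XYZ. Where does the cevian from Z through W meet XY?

(-2, 10/3)

Line ZW meets XY where the Z-coordinate vanishes; zeroing W's Z-weight and renormalizing leaves X, Y-weights 1/7 : 2/7 → (1/3, 2/3).
So V = (1/3)·X + (2/3)·Y = (-2, 10/3).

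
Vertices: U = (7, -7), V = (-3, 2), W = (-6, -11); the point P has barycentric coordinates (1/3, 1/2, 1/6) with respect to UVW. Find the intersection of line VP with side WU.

Line VP meets WU where the V-coordinate vanishes; zeroing P's V-weight and renormalizing leaves W, U-weights 1/6 : 1/3 → (1/3, 2/3).
So Q = (1/3)·W + (2/3)·U = (8/3, -25/3).

(8/3, -25/3)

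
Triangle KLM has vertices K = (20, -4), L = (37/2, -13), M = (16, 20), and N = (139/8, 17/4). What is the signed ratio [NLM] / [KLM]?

[KLM] = ½·(20·(-13−20) + (37/2)·(20−(-4)) + 16·(-4−(-13))) = ½·(-660 + 444 + 144) = -36.
[NLM] = ½·((139/8)·(-13−20) + (37/2)·(20−(17/4)) + 16·(17/4−(-13))) = ½·(-4587/8 + 2331/8 + 276) = -3, so the ratio is (-3)/(-36) = 1/12.

1/12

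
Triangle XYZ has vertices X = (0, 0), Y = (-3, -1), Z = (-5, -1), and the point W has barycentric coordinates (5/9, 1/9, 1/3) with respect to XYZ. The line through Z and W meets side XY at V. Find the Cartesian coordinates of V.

(-1/2, -1/6)

Line ZW meets XY where the Z-coordinate vanishes; zeroing W's Z-weight and renormalizing leaves X, Y-weights 5/9 : 1/9 → (5/6, 1/6).
So V = (5/6)·X + (1/6)·Y = (-1/2, -1/6).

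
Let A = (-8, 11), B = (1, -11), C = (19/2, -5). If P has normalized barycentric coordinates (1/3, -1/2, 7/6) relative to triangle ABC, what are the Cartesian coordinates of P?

(95/12, 10/3)

P = (1/3)·A + (-1/2)·B + (7/6)·C.
x-coordinate: (1/3)·(-8) + (-1/2)·1 + (7/6)·(19/2) = 95/12.
y-coordinate: (1/3)·11 + (-1/2)·(-11) + (7/6)·(-5) = 10/3.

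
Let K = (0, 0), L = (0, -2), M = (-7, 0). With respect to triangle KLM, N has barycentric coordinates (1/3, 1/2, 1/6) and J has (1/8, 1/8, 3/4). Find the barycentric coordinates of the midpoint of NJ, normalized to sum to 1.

Since both coordinate triples sum to 1, the midpoint's barycentrics are the componentwise average.
(1/3+1/8)/2 = 11/48; similarly 5/16 and 11/24.

(11/48, 5/16, 11/24)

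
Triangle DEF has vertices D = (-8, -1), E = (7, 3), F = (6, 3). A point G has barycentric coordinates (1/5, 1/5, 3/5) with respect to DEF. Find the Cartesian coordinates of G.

(17/5, 11/5)

G = (1/5)·D + (1/5)·E + (3/5)·F.
x-coordinate: (1/5)·(-8) + (1/5)·7 + (3/5)·6 = 17/5.
y-coordinate: (1/5)·(-1) + (1/5)·3 + (3/5)·3 = 11/5.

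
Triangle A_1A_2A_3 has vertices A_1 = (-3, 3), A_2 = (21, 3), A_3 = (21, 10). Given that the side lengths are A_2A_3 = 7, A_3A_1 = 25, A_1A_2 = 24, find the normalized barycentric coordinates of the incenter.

(1/8, 25/56, 3/7)

The incenter has barycentric coordinates proportional to the opposite side lengths: (7 : 25 : 24).
Normalizing by 7+25+24 = 56 gives (1/8, 25/56, 3/7).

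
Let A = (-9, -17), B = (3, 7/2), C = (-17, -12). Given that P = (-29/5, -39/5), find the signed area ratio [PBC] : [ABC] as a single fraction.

2/5

[ABC] = ½·((-9)·(7/2−(-12)) + 3·(-12−(-17)) + (-17)·(-17−(7/2))) = ½·(-279/2 + 15 + 697/2) = 112.
[PBC] = ½·((-29/5)·(7/2−(-12)) + 3·(-12−(-39/5)) + (-17)·(-39/5−(7/2))) = ½·(-899/10 − 63/5 + 1921/10) = 224/5, so the ratio is (224/5)/112 = 2/5.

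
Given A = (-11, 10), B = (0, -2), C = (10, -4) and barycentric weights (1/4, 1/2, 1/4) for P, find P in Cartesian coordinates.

P = (1/4)·A + (1/2)·B + (1/4)·C.
x-coordinate: (1/4)·(-11) + (1/2)·0 + (1/4)·10 = -1/4.
y-coordinate: (1/4)·10 + (1/2)·(-2) + (1/4)·(-4) = 1/2.

(-1/4, 1/2)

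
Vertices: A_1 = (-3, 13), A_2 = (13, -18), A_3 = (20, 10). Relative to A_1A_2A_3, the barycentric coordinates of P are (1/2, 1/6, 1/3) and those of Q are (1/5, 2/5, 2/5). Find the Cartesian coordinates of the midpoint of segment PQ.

Barycentric coordinates of the midpoint are the average: (7/20, 17/60, 11/30).
Converting: (7/20)·A_1 + (17/60)·A_2 + (11/30)·A_3 = (299/30, 187/60).

(299/30, 187/60)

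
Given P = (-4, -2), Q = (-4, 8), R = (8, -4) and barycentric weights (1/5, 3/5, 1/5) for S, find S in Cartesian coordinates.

(-8/5, 18/5)

S = (1/5)·P + (3/5)·Q + (1/5)·R.
x-coordinate: (1/5)·(-4) + (3/5)·(-4) + (1/5)·8 = -8/5.
y-coordinate: (1/5)·(-2) + (3/5)·8 + (1/5)·(-4) = 18/5.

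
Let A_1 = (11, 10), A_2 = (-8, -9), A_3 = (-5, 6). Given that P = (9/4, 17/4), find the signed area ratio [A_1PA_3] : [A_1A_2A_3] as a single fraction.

[A_1A_2A_3] = ½·(11·(-9−6) + (-8)·(6−10) + (-5)·(10−(-9))) = ½·(-165 + 32 − 95) = -114.
[A_1PA_3] = ½·(11·(17/4−6) + (9/4)·(6−10) + (-5)·(10−(17/4))) = ½·(-77/4 − 9 − 115/4) = -57/2, so the ratio is (-57/2)/(-114) = 1/4.

1/4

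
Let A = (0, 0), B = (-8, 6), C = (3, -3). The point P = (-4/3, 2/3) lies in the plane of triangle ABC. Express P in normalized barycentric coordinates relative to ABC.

(2/9, 1/3, 4/9)

Signed area of the reference triangle: [ABC] = ½·(0·(6−(-3)) + (-8)·(-3−0) + 3·(0−6)) = ½·(0 + 24 − 18) = 3.
[PBC] = ½·((-4/3)·(6−(-3)) + (-8)·(-3−(2/3)) + 3·(2/3−6)) = ½·(-12 + 88/3 − 16) = 2/3, so the A-coordinate is (2/3)/3 = 2/9.
[APC] = ½·(0·(2/3−(-3)) + (-4/3)·(-3−0) + 3·(0−(2/3))) = ½·(0 + 4 − 2) = 1, so the B-coordinate is 1/3.
[ABP] = ½·(0·(6−(2/3)) + (-8)·(2/3−0) + (-4/3)·(0−6)) = ½·(0 − 16/3 + 8) = 4/3, so the C-coordinate is 4/9.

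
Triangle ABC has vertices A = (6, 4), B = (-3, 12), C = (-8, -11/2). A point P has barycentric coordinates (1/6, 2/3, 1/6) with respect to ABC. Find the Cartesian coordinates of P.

(-7/3, 31/4)

P = (1/6)·A + (2/3)·B + (1/6)·C.
x-coordinate: (1/6)·6 + (2/3)·(-3) + (1/6)·(-8) = -7/3.
y-coordinate: (1/6)·4 + (2/3)·12 + (1/6)·(-11/2) = 31/4.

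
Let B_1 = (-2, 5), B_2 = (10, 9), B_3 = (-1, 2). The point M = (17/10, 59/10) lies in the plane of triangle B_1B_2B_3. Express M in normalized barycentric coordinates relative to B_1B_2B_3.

Signed area of the reference triangle: [B_1B_2B_3] = ½·((-2)·(9−2) + 10·(2−5) + (-1)·(5−9)) = ½·(-14 − 30 + 4) = -20.
[MB_2B_3] = ½·((17/10)·(9−2) + 10·(2−(59/10)) + (-1)·(59/10−9)) = ½·(119/10 − 39 + 31/10) = -12, so the B_1-coordinate is (-12)/(-20) = 3/5.
[B_1MB_3] = ½·((-2)·(59/10−2) + (17/10)·(2−5) + (-1)·(5−(59/10))) = ½·(-39/5 − 51/10 + 9/10) = -6, so the B_2-coordinate is 3/10.
[B_1B_2M] = ½·((-2)·(9−(59/10)) + 10·(59/10−5) + (17/10)·(5−9)) = ½·(-31/5 + 9 − 34/5) = -2, so the B_3-coordinate is 1/10.

(3/5, 3/10, 1/10)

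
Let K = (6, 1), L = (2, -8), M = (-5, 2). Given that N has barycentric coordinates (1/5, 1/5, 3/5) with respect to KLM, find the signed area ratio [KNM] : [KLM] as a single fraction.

The signed ratio [KNM]/[KLM] equals the barycentric coordinate of N at vertex L, which is 1/5.

1/5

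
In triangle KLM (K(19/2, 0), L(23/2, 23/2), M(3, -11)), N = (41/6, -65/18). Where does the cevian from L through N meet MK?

(25/4, -11/2)

Barycentric coordinates of N with respect to KLM: (4/9, 1/9, 4/9).
On side MK the L-coordinate is zero; dropping N's L-weight 1/9 and renormalizing the remaining 4/9 : 4/9 gives weights 1/2, 1/2 on M, K.
J = (1/2)·(3, -11) + (1/2)·(19/2, 0) = (25/4, -11/2).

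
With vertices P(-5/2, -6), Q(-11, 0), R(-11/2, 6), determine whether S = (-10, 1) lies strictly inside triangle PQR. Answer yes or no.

Barycentric coordinates of S: (1/168, 23/28, 29/168).
The three coordinates are positive, positive, positive; a point is interior exactly when all three are positive.

yes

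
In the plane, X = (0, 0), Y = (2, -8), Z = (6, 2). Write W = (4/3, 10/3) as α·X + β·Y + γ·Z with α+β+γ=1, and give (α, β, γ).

Signed area of the reference triangle: [XYZ] = ½·(0·(-8−2) + 2·(2−0) + 6·(0−(-8))) = ½·(0 + 4 + 48) = 26.
[WYZ] = ½·((4/3)·(-8−2) + 2·(2−(10/3)) + 6·(10/3−(-8))) = ½·(-40/3 − 8/3 + 68) = 26, so the X-coordinate is 26/26 = 1.
[XWZ] = ½·(0·(10/3−2) + (4/3)·(2−0) + 6·(0−(10/3))) = ½·(0 + 8/3 − 20) = -26/3, so the Y-coordinate is -1/3.
[XYW] = ½·(0·(-8−(10/3)) + 2·(10/3−0) + (4/3)·(0−(-8))) = ½·(0 + 20/3 + 32/3) = 26/3, so the Z-coordinate is 1/3.

(1, -1/3, 1/3)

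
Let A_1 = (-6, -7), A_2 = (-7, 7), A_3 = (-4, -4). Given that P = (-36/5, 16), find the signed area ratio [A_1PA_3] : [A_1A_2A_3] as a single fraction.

8/5

[A_1A_2A_3] = ½·((-6)·(7−(-4)) + (-7)·(-4−(-7)) + (-4)·(-7−7)) = ½·(-66 − 21 + 56) = -31/2.
[A_1PA_3] = ½·((-6)·(16−(-4)) + (-36/5)·(-4−(-7)) + (-4)·(-7−16)) = ½·(-120 − 108/5 + 92) = -124/5, so the ratio is (-124/5)/(-31/2) = 8/5.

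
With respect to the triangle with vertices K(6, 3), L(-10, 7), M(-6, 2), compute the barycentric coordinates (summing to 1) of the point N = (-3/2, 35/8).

Signed area of the reference triangle: [KLM] = ½·(6·(7−2) + (-10)·(2−3) + (-6)·(3−7)) = ½·(30 + 10 + 24) = 32.
[NLM] = ½·((-3/2)·(7−2) + (-10)·(2−(35/8)) + (-6)·(35/8−7)) = ½·(-15/2 + 95/4 + 63/4) = 16, so the K-coordinate is 16/32 = 1/2.
[KNM] = ½·(6·(35/8−2) + (-3/2)·(2−3) + (-6)·(3−(35/8))) = ½·(57/4 + 3/2 + 33/4) = 12, so the L-coordinate is 3/8.
[KLN] = ½·(6·(7−(35/8)) + (-10)·(35/8−3) + (-3/2)·(3−7)) = ½·(63/4 − 55/4 + 6) = 4, so the M-coordinate is 1/8.

(1/2, 3/8, 1/8)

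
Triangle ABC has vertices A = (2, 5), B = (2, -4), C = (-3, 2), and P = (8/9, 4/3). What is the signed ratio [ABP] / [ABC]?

[ABC] = ½·(2·(-4−2) + 2·(2−5) + (-3)·(5−(-4))) = ½·(-12 − 6 − 27) = -45/2.
[ABP] = ½·(2·(-4−(4/3)) + 2·(4/3−5) + (8/9)·(5−(-4))) = ½·(-32/3 − 22/3 + 8) = -5, so the ratio is (-5)/(-45/2) = 2/9.

2/9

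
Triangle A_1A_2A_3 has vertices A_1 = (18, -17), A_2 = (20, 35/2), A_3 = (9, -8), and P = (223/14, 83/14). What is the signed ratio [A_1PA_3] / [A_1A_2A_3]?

4/7

[A_1A_2A_3] = ½·(18·(35/2−(-8)) + 20·(-8−(-17)) + 9·(-17−(35/2))) = ½·(459 + 180 − 621/2) = 657/4.
[A_1PA_3] = ½·(18·(83/14−(-8)) + (223/14)·(-8−(-17)) + 9·(-17−(83/14))) = ½·(1755/7 + 2007/14 − 2889/14) = 657/7, so the ratio is (657/7)/(657/4) = 4/7.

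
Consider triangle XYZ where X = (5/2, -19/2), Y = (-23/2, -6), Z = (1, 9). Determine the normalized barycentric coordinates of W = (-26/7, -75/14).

Signed area of the reference triangle: [XYZ] = ½·((5/2)·(-6−9) + (-23/2)·(9−(-19/2)) + 1·(-19/2−(-6))) = ½·(-75/2 − 851/4 − 7/2) = -1015/8.
[WYZ] = ½·((-26/7)·(-6−9) + (-23/2)·(9−(-75/14)) + 1·(-75/14−(-6))) = ½·(390/7 − 4623/28 + 9/14) = -435/8, so the X-coordinate is (-435/8)/(-1015/8) = 3/7.
[XWZ] = ½·((5/2)·(-75/14−9) + (-26/7)·(9−(-19/2)) + 1·(-19/2−(-75/14))) = ½·(-1005/28 − 481/7 − 29/7) = -435/8, so the Y-coordinate is 3/7.
[XYW] = ½·((5/2)·(-6−(-75/14)) + (-23/2)·(-75/14−(-19/2)) + (-26/7)·(-19/2−(-6))) = ½·(-45/28 − 667/14 + 13) = -145/8, so the Z-coordinate is 1/7.

(3/7, 3/7, 1/7)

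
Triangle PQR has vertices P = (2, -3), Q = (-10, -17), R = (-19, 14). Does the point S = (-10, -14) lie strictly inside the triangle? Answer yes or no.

yes

Barycentric coordinates of S: (9/166, 145/166, 6/83).
The three coordinates are positive, positive, positive; a point is interior exactly when all three are positive.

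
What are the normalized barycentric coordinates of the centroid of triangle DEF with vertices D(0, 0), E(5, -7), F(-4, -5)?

(1/3, 1/3, 1/3)

The centroid is the average of the vertices, so each weight is 1/3.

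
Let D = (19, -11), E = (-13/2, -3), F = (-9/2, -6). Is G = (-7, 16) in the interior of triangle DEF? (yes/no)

Barycentric coordinates of G: (73/121, 1009/121, -961/121).
The three coordinates are positive, positive, negative; a point is interior exactly when all three are positive.

no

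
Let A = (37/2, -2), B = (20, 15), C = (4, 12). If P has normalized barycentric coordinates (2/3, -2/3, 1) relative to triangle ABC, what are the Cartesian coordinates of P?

(3, 2/3)

P = (2/3)·A + (-2/3)·B + 1·C.
x-coordinate: (2/3)·(37/2) + (-2/3)·20 + 1·4 = 3.
y-coordinate: (2/3)·(-2) + (-2/3)·15 + 1·12 = 2/3.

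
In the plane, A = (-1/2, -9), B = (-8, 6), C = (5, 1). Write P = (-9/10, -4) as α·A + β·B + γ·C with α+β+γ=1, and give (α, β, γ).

(3/5, 1/5, 1/5)

Signed area of the reference triangle: [ABC] = ½·((-1/2)·(6−1) + (-8)·(1−(-9)) + 5·(-9−6)) = ½·(-5/2 − 80 − 75) = -315/4.
[PBC] = ½·((-9/10)·(6−1) + (-8)·(1−(-4)) + 5·(-4−6)) = ½·(-9/2 − 40 − 50) = -189/4, so the A-coordinate is (-189/4)/(-315/4) = 3/5.
[APC] = ½·((-1/2)·(-4−1) + (-9/10)·(1−(-9)) + 5·(-9−(-4))) = ½·(5/2 − 9 − 25) = -63/4, so the B-coordinate is 1/5.
[ABP] = ½·((-1/2)·(6−(-4)) + (-8)·(-4−(-9)) + (-9/10)·(-9−6)) = ½·(-5 − 40 + 27/2) = -63/4, so the C-coordinate is 1/5.
Check: 3/5 + 1/5 + 1/5 = 1.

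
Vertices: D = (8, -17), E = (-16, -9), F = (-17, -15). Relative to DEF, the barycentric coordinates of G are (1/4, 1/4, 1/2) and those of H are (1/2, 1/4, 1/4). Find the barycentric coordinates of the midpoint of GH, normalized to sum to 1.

(3/8, 1/4, 3/8)

Since both coordinate triples sum to 1, the midpoint's barycentrics are the componentwise average.
(1/4+1/2)/2 = 3/8; similarly 1/4 and 3/8.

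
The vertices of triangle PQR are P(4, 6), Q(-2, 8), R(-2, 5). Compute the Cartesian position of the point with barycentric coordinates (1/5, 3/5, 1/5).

S = (1/5)·P + (3/5)·Q + (1/5)·R.
x-coordinate: (1/5)·4 + (3/5)·(-2) + (1/5)·(-2) = -4/5.
y-coordinate: (1/5)·6 + (3/5)·8 + (1/5)·5 = 7.

(-4/5, 7)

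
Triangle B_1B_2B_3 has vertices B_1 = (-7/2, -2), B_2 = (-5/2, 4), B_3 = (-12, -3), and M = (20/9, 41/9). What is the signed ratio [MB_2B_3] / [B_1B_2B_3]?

5/9

[B_1B_2B_3] = ½·((-7/2)·(4−(-3)) + (-5/2)·(-3−(-2)) + (-12)·(-2−4)) = ½·(-49/2 + 5/2 + 72) = 25.
[MB_2B_3] = ½·((20/9)·(4−(-3)) + (-5/2)·(-3−(41/9)) + (-12)·(41/9−4)) = ½·(140/9 + 170/9 − 20/3) = 125/9, so the ratio is (125/9)/25 = 5/9.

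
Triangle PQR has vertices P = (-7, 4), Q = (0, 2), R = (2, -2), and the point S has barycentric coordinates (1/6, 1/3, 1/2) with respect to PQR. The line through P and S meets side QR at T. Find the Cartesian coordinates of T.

(6/5, -2/5)

Line PS meets QR where the P-coordinate vanishes; zeroing S's P-weight and renormalizing leaves Q, R-weights 1/3 : 1/2 → (2/5, 3/5).
So T = (2/5)·Q + (3/5)·R = (6/5, -2/5).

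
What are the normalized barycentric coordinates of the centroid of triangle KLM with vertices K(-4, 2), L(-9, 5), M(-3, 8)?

The centroid is the average of the vertices, so each weight is 1/3.

(1/3, 1/3, 1/3)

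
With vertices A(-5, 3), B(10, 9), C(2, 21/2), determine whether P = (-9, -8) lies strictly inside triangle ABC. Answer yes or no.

no

Barycentric coordinates of P: (7/3, 2/3, -2).
The three coordinates are positive, positive, negative; a point is interior exactly when all three are positive.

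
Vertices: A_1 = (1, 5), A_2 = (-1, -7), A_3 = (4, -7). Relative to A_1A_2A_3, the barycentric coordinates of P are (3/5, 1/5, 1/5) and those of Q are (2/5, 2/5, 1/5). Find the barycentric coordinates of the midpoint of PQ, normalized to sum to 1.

Since both coordinate triples sum to 1, the midpoint's barycentrics are the componentwise average.
(3/5+2/5)/2 = 1/2; similarly 3/10 and 1/5.

(1/2, 3/10, 1/5)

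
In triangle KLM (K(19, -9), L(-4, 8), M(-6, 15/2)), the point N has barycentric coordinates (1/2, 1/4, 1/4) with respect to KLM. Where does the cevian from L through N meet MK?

Line LN meets MK where the L-coordinate vanishes; zeroing N's L-weight and renormalizing leaves M, K-weights 1/4 : 1/2 → (1/3, 2/3).
So J = (1/3)·M + (2/3)·K = (32/3, -7/2).

(32/3, -7/2)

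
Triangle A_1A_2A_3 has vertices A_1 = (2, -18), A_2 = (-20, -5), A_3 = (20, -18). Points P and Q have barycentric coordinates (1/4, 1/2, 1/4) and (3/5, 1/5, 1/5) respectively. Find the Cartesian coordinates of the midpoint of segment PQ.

Barycentric coordinates of the midpoint are the average: (17/40, 7/20, 9/40).
Converting: (17/40)·A_1 + (7/20)·A_2 + (9/40)·A_3 = (-33/20, -269/20).

(-33/20, -269/20)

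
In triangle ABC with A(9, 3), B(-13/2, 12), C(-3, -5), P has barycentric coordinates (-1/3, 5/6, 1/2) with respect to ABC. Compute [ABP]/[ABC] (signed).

The signed ratio [ABP]/[ABC] equals the barycentric coordinate of P at vertex C, which is 1/2.

1/2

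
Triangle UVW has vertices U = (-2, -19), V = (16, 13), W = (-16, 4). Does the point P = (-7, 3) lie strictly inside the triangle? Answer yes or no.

yes

Barycentric coordinates of P: (113/862, 193/862, 278/431).
The three coordinates are positive, positive, positive; a point is interior exactly when all three are positive.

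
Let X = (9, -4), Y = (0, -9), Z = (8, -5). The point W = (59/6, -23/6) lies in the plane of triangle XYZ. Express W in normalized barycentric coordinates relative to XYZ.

(1/2, -1/6, 2/3)

Signed area of the reference triangle: [XYZ] = ½·(9·(-9−(-5)) + 0·(-5−(-4)) + 8·(-4−(-9))) = ½·(-36 + 0 + 40) = 2.
[WYZ] = ½·((59/6)·(-9−(-5)) + 0·(-5−(-23/6)) + 8·(-23/6−(-9))) = ½·(-118/3 + 0 + 124/3) = 1, so the X-coordinate is 1/2 = 1/2.
[XWZ] = ½·(9·(-23/6−(-5)) + (59/6)·(-5−(-4)) + 8·(-4−(-23/6))) = ½·(21/2 − 59/6 − 4/3) = -1/3, so the Y-coordinate is -1/6.
[XYW] = ½·(9·(-9−(-23/6)) + 0·(-23/6−(-4)) + (59/6)·(-4−(-9))) = ½·(-93/2 + 0 + 295/6) = 4/3, so the Z-coordinate is 2/3.
Check: 1/2 − 1/6 + 2/3 = 1.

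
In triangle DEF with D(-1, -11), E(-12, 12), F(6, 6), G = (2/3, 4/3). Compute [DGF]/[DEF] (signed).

1/6

[DEF] = ½·((-1)·(12−6) + (-12)·(6−(-11)) + 6·(-11−12)) = ½·(-6 − 204 − 138) = -174.
[DGF] = ½·((-1)·(4/3−6) + (2/3)·(6−(-11)) + 6·(-11−(4/3))) = ½·(14/3 + 34/3 − 74) = -29, so the ratio is (-29)/(-174) = 1/6.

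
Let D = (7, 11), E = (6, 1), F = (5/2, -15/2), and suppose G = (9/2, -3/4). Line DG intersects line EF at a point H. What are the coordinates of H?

(11/3, -14/3)

Barycentric coordinates of G with respect to DEF: (1/4, 1/4, 1/2).
On side EF the D-coordinate is zero; dropping G's D-weight 1/4 and renormalizing the remaining 1/4 : 1/2 gives weights 1/3, 2/3 on E, F.
H = (1/3)·(6, 1) + (2/3)·(5/2, -15/2) = (11/3, -14/3).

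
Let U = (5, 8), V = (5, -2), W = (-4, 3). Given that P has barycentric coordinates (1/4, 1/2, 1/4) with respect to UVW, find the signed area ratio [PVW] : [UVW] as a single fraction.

The signed ratio [PVW]/[UVW] equals the barycentric coordinate of P at vertex U, which is 1/4.

1/4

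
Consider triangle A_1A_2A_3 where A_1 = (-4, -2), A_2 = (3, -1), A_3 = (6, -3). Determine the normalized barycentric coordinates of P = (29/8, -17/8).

Signed area of the reference triangle: [A_1A_2A_3] = ½·((-4)·(-1−(-3)) + 3·(-3−(-2)) + 6·(-2−(-1))) = ½·(-8 − 3 − 6) = -17/2.
[PA_2A_3] = ½·((29/8)·(-1−(-3)) + 3·(-3−(-17/8)) + 6·(-17/8−(-1))) = ½·(29/4 − 21/8 − 27/4) = -17/16, so the A_1-coordinate is (-17/16)/(-17/2) = 1/8.
[A_1PA_3] = ½·((-4)·(-17/8−(-3)) + (29/8)·(-3−(-2)) + 6·(-2−(-17/8))) = ½·(-7/2 − 29/8 + 3/4) = -51/16, so the A_2-coordinate is 3/8.
[A_1A_2P] = ½·((-4)·(-1−(-17/8)) + 3·(-17/8−(-2)) + (29/8)·(-2−(-1))) = ½·(-9/2 − 3/8 − 29/8) = -17/4, so the A_3-coordinate is 1/2.
Check: 1/8 + 3/8 + 1/2 = 1.

(1/8, 3/8, 1/2)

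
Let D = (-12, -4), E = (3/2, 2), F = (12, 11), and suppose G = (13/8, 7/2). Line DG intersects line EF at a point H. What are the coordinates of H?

(37/6, 6)

Barycentric coordinates of G with respect to DEF: (1/4, 5/12, 1/3).
On side EF the D-coordinate is zero; dropping G's D-weight 1/4 and renormalizing the remaining 5/12 : 1/3 gives weights 5/9, 4/9 on E, F.
H = (5/9)·(3/2, 2) + (4/9)·(12, 11) = (37/6, 6).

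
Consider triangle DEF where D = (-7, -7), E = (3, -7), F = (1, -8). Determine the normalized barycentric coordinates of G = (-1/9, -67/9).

Signed area of the reference triangle: [DEF] = ½·((-7)·(-7−(-8)) + 3·(-8−(-7)) + 1·(-7−(-7))) = ½·(-7 − 3 + 0) = -5.
[GEF] = ½·((-1/9)·(-7−(-8)) + 3·(-8−(-67/9)) + 1·(-67/9−(-7))) = ½·(-1/9 − 5/3 − 4/9) = -10/9, so the D-coordinate is (-10/9)/(-5) = 2/9.
[DGF] = ½·((-7)·(-67/9−(-8)) + (-1/9)·(-8−(-7)) + 1·(-7−(-67/9))) = ½·(-35/9 + 1/9 + 4/9) = -5/3, so the E-coordinate is 1/3.
[DEG] = ½·((-7)·(-7−(-67/9)) + 3·(-67/9−(-7)) + (-1/9)·(-7−(-7))) = ½·(-28/9 − 4/3 + 0) = -20/9, so the F-coordinate is 4/9.
Check: 2/9 + 1/3 + 4/9 = 1.

(2/9, 1/3, 4/9)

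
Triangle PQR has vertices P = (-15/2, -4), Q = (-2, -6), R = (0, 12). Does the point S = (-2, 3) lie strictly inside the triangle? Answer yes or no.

Barycentric coordinates of S: (18/103, 71/206, 99/206).
The three coordinates are positive, positive, positive; a point is interior exactly when all three are positive.

yes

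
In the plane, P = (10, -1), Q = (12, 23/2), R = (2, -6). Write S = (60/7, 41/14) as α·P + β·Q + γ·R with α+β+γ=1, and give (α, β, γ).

Signed area of the reference triangle: [PQR] = ½·(10·(23/2−(-6)) + 12·(-6−(-1)) + 2·(-1−(23/2))) = ½·(175 − 60 − 25) = 45.
[SQR] = ½·((60/7)·(23/2−(-6)) + 12·(-6−(41/14)) + 2·(41/14−(23/2))) = ½·(150 − 750/7 − 120/7) = 90/7, so the P-coordinate is (90/7)/45 = 2/7.
[PSR] = ½·(10·(41/14−(-6)) + (60/7)·(-6−(-1)) + 2·(-1−(41/14))) = ½·(625/7 − 300/7 − 55/7) = 135/7, so the Q-coordinate is 3/7.
[PQS] = ½·(10·(23/2−(41/14)) + 12·(41/14−(-1)) + (60/7)·(-1−(23/2))) = ½·(600/7 + 330/7 − 750/7) = 90/7, so the R-coordinate is 2/7.
Check: 2/7 + 3/7 + 2/7 = 1.

(2/7, 3/7, 2/7)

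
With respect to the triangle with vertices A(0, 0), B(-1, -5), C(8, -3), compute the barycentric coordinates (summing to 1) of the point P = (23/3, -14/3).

Signed area of the reference triangle: [ABC] = ½·(0·(-5−(-3)) + (-1)·(-3−0) + 8·(0−(-5))) = ½·(0 + 3 + 40) = 43/2.
[PBC] = ½·((23/3)·(-5−(-3)) + (-1)·(-3−(-14/3)) + 8·(-14/3−(-5))) = ½·(-46/3 − 5/3 + 8/3) = -43/6, so the A-coordinate is (-43/6)/(43/2) = -1/3.
[APC] = ½·(0·(-14/3−(-3)) + (23/3)·(-3−0) + 8·(0−(-14/3))) = ½·(0 − 23 + 112/3) = 43/6, so the B-coordinate is 1/3.
[ABP] = ½·(0·(-5−(-14/3)) + (-1)·(-14/3−0) + (23/3)·(0−(-5))) = ½·(0 + 14/3 + 115/3) = 43/2, so the C-coordinate is 1.
Check: -1/3 + 1/3 + 1 = 1.

(-1/3, 1/3, 1)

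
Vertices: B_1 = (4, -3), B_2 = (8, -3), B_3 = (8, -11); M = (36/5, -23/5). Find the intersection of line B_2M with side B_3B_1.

Barycentric coordinates of M with respect to B_1B_2B_3: (1/5, 3/5, 1/5).
On side B_3B_1 the B_2-coordinate is zero; dropping M's B_2-weight 3/5 and renormalizing the remaining 1/5 : 1/5 gives weights 1/2, 1/2 on B_3, B_1.
N = (1/2)·(8, -11) + (1/2)·(4, -3) = (6, -7).

(6, -7)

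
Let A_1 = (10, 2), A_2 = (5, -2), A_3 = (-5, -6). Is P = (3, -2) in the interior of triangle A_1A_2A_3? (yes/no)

Barycentric coordinates of P: (2/5, 1/5, 2/5).
The three coordinates are positive, positive, positive; a point is interior exactly when all three are positive.

yes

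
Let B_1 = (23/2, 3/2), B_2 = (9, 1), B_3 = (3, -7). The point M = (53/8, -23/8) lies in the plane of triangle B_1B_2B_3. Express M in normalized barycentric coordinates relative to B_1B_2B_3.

(1/4, 1/4, 1/2)

Signed area of the reference triangle: [B_1B_2B_3] = ½·((23/2)·(1−(-7)) + 9·(-7−(3/2)) + 3·(3/2−1)) = ½·(92 − 153/2 + 3/2) = 17/2.
[MB_2B_3] = ½·((53/8)·(1−(-7)) + 9·(-7−(-23/8)) + 3·(-23/8−1)) = ½·(53 − 297/8 − 93/8) = 17/8, so the B_1-coordinate is (17/8)/(17/2) = 1/4.
[B_1MB_3] = ½·((23/2)·(-23/8−(-7)) + (53/8)·(-7−(3/2)) + 3·(3/2−(-23/8))) = ½·(759/16 − 901/16 + 105/8) = 17/8, so the B_2-coordinate is 1/4.
[B_1B_2M] = ½·((23/2)·(1−(-23/8)) + 9·(-23/8−(3/2)) + (53/8)·(3/2−1)) = ½·(713/16 − 315/8 + 53/16) = 17/4, so the B_3-coordinate is 1/2.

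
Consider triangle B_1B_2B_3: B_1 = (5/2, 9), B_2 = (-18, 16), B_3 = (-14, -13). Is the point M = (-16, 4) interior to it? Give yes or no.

Barycentric coordinates of M: (20/1133, 59/103, 464/1133).
The three coordinates are positive, positive, positive; a point is interior exactly when all three are positive.

yes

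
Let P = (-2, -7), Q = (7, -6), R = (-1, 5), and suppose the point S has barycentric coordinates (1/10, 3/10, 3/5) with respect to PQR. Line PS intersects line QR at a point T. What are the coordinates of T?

(5/3, 4/3)

Line PS meets QR where the P-coordinate vanishes; zeroing S's P-weight and renormalizing leaves Q, R-weights 3/10 : 3/5 → (1/3, 2/3).
So T = (1/3)·Q + (2/3)·R = (5/3, 4/3).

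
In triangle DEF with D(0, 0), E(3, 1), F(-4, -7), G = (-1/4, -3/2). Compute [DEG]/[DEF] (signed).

1/4

[DEF] = ½·(0·(1−(-7)) + 3·(-7−0) + (-4)·(0−1)) = ½·(0 − 21 + 4) = -17/2.
[DEG] = ½·(0·(1−(-3/2)) + 3·(-3/2−0) + (-1/4)·(0−1)) = ½·(0 − 9/2 + 1/4) = -17/8, so the ratio is (-17/8)/(-17/2) = 1/4.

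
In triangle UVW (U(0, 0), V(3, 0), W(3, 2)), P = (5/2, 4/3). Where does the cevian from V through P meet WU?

Barycentric coordinates of P with respect to UVW: (1/6, 1/6, 2/3).
On side WU the V-coordinate is zero; dropping P's V-weight 1/6 and renormalizing the remaining 2/3 : 1/6 gives weights 4/5, 1/5 on W, U.
Q = (4/5)·(3, 2) + (1/5)·(0, 0) = (12/5, 8/5).

(12/5, 8/5)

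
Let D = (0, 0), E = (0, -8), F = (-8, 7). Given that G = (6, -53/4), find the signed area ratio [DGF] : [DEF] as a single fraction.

[DEF] = ½·(0·(-8−7) + 0·(7−0) + (-8)·(0−(-8))) = ½·(0 + 0 − 64) = -32.
[DGF] = ½·(0·(-53/4−7) + 6·(7−0) + (-8)·(0−(-53/4))) = ½·(0 + 42 − 106) = -32, so the ratio is (-32)/(-32) = 1.

1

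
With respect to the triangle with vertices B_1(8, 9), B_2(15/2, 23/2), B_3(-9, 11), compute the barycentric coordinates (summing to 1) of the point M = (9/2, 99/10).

(3/5, 1/5, 1/5)

Signed area of the reference triangle: [B_1B_2B_3] = ½·(8·(23/2−11) + (15/2)·(11−9) + (-9)·(9−(23/2))) = ½·(4 + 15 + 45/2) = 83/4.
[MB_2B_3] = ½·((9/2)·(23/2−11) + (15/2)·(11−(99/10)) + (-9)·(99/10−(23/2))) = ½·(9/4 + 33/4 + 72/5) = 249/20, so the B_1-coordinate is (249/20)/(83/4) = 3/5.
[B_1MB_3] = ½·(8·(99/10−11) + (9/2)·(11−9) + (-9)·(9−(99/10))) = ½·(-44/5 + 9 + 81/10) = 83/20, so the B_2-coordinate is 1/5.
[B_1B_2M] = ½·(8·(23/2−(99/10)) + (15/2)·(99/10−9) + (9/2)·(9−(23/2))) = ½·(64/5 + 27/4 − 45/4) = 83/20, so the B_3-coordinate is 1/5.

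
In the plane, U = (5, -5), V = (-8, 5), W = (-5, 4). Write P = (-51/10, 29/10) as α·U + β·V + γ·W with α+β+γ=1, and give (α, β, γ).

Signed area of the reference triangle: [UVW] = ½·(5·(5−4) + (-8)·(4−(-5)) + (-5)·(-5−5)) = ½·(5 − 72 + 50) = -17/2.
[PVW] = ½·((-51/10)·(5−4) + (-8)·(4−(29/10)) + (-5)·(29/10−5)) = ½·(-51/10 − 44/5 + 21/2) = -17/10, so the U-coordinate is (-17/10)/(-17/2) = 1/5.
[UPW] = ½·(5·(29/10−4) + (-51/10)·(4−(-5)) + (-5)·(-5−(29/10))) = ½·(-11/2 − 459/10 + 79/2) = -119/20, so the V-coordinate is 7/10.
[UVP] = ½·(5·(5−(29/10)) + (-8)·(29/10−(-5)) + (-51/10)·(-5−5)) = ½·(21/2 − 316/5 + 51) = -17/20, so the W-coordinate is 1/10.

(1/5, 7/10, 1/10)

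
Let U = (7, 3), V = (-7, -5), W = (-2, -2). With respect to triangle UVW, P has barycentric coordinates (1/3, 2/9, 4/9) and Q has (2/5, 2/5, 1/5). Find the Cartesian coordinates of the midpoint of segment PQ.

(-23/90, -11/10)

Barycentric coordinates of the midpoint are the average: (11/30, 14/45, 29/90).
Converting: (11/30)·U + (14/45)·V + (29/90)·W = (-23/90, -11/10).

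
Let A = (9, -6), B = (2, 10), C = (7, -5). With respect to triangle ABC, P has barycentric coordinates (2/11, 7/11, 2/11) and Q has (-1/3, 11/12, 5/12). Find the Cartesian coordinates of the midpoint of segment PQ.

Barycentric coordinates of the midpoint are the average: (-5/66, 205/264, 79/264).
Converting: (-5/66)·A + (205/264)·B + (79/264)·C = (261/88, 1775/264).

(261/88, 1775/264)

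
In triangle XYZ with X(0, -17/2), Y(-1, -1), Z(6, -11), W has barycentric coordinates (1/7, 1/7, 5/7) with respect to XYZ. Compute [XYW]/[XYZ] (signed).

5/7

The signed ratio [XYW]/[XYZ] equals the barycentric coordinate of W at vertex Z, which is 5/7.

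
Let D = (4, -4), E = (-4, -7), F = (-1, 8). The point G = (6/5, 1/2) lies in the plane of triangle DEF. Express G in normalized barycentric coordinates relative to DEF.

(1/2, 1/10, 2/5)

Signed area of the reference triangle: [DEF] = ½·(4·(-7−8) + (-4)·(8−(-4)) + (-1)·(-4−(-7))) = ½·(-60 − 48 − 3) = -111/2.
[GEF] = ½·((6/5)·(-7−8) + (-4)·(8−(1/2)) + (-1)·(1/2−(-7))) = ½·(-18 − 30 − 15/2) = -111/4, so the D-coordinate is (-111/4)/(-111/2) = 1/2.
[DGF] = ½·(4·(1/2−8) + (6/5)·(8−(-4)) + (-1)·(-4−(1/2))) = ½·(-30 + 72/5 + 9/2) = -111/20, so the E-coordinate is 1/10.
[DEG] = ½·(4·(-7−(1/2)) + (-4)·(1/2−(-4)) + (6/5)·(-4−(-7))) = ½·(-30 − 18 + 18/5) = -111/5, so the F-coordinate is 2/5.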